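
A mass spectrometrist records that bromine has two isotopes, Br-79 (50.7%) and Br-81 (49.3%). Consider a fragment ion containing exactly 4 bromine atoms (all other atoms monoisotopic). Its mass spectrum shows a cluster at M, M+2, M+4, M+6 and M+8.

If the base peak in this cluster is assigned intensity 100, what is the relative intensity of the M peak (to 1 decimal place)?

(0.507 + 0.493)^4 gives M 0.0661, M+2 0.2570, M+4 0.3749, M+6 0.2430, M+8 0.0591; the largest is M+4.
P(M+4) = C(4,2) × 0.507^2 × 0.493^2 = 6 × 0.257049 × 0.243049 = 0.374853 (base)
P(M) = C(4,0) × 0.507^4 × 0.493^0 = 1 × 0.06607419 × 1.0000 = 0.066074
Relative intensity = 0.066074 / 0.374853 × 100 = 17.6

17.6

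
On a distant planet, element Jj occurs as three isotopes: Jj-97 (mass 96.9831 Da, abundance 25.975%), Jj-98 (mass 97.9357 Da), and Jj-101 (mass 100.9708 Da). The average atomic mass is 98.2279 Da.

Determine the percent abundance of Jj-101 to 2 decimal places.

17.78%

The remaining 74.025% is split between Jj-98 (fraction x) and Jj-101 (fraction 0.74025 − x).
Substituting: 97.9357x + 100.9708(0.74025 − x) = 73.036539775
(97.9357 − 100.9708)x = -1.707094925  ⇒  x = 0.56245, y = 0.17780
Jj-98: 56.25%, Jj-101: 17.78%.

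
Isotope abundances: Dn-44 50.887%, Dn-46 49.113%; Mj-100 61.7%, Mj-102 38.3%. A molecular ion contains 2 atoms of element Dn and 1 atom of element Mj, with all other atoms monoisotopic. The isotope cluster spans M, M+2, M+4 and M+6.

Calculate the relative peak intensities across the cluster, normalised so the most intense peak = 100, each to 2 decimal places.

39.20 : 100.00 : 83.48 : 22.67

Element Dn pattern (n=2): 0.25894868 : 0.49984265 : 0.24120868
Element Mj pattern (n=1): 0.6170 : 0.3830
Convolve the two distributions (both contribute in 2-u steps):
  M: 0.25894868×0.6170 = 0.159771
  M+2: 0.25894868×0.3830 + 0.49984265×0.6170 = 0.407580
  M+4: 0.49984265×0.3830 + 0.24120868×0.6170 = 0.340265
  M+6: 0.24120868×0.3830 = 0.092383
Scale to base peak (0.407580) = 100: 39.20 : 100.00 : 83.48 : 22.67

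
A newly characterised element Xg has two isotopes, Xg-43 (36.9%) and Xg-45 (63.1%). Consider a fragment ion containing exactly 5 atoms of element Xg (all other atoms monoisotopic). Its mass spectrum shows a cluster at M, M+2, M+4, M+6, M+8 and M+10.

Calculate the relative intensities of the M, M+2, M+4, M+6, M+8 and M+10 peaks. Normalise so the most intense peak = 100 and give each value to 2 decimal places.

2.00 : 17.10 : 58.48 : 100.00 : 85.50 : 29.24

Expanding (0.369 + 0.631)^5:
P(M) = 0.369^5 = 0.006841
P(M+2) = 5 × 0.369^4 × 0.631^1 = 0.058493
P(M+4) = 10 × 0.369^3 × 0.631^2 = 0.200050
P(M+6) = 10 × 0.369^2 × 0.631^3 = 0.342090
P(M+8) = 5 × 0.369^1 × 0.631^4 = 0.292492
P(M+10) = 0.631^5 = 0.100034
The M+6 peak is largest (0.342090); scaling to 100 gives 2.00 : 17.10 : 58.48 : 100.00 : 85.50 : 29.24.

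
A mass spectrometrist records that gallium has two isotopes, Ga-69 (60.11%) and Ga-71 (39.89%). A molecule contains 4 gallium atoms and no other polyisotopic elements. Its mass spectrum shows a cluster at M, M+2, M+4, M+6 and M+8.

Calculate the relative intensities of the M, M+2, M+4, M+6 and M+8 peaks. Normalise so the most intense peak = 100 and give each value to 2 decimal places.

37.67 : 100.00 : 99.54 : 44.04 : 7.31

The 4 Ga atoms are independent, so intensities follow the terms of (0.6011 + 0.3989)^4.
P(M) = 0.6011^4 = 0.130553
P(M+2) = 4 × 0.6011^3 × 0.3989^1 = 0.346549
P(M+4) = 6 × 0.6011^2 × 0.3989^2 = 0.344963
P(M+6) = 4 × 0.6011^1 × 0.3989^3 = 0.152616
P(M+8) = 0.3989^4 = 0.025320
The M+2 peak is largest (0.346549); scaling to 100 gives 37.67 : 100.00 : 99.54 : 44.04 : 7.31.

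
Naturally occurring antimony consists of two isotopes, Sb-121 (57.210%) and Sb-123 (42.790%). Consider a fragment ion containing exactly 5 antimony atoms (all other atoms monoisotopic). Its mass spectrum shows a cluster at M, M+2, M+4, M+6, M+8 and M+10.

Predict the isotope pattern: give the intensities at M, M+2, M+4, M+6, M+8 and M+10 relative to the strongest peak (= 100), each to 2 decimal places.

The 5 Sb atoms are independent, so intensities follow the terms of (0.57210 + 0.42790)^5.
P(M) = 0.57210^5 = 0.061286
P(M+2) = 5 × 0.57210^4 × 0.42790^1 = 0.229192
P(M+4) = 10 × 0.57210^3 × 0.42790^2 = 0.342847
P(M+6) = 10 × 0.57210^2 × 0.42790^3 = 0.256431
P(M+8) = 5 × 0.57210^1 × 0.42790^4 = 0.095898
P(M+10) = 0.42790^5 = 0.014345
The M+4 peak is largest (0.342847); scaling to 100 gives 17.88 : 66.85 : 100.00 : 74.79 : 27.97 : 4.18.

17.88 : 66.85 : 100.00 : 74.79 : 27.97 : 4.18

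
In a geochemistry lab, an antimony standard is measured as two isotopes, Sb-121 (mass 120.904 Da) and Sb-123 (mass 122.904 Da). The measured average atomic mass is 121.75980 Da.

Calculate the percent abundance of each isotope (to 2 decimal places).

Let x be the fractional abundance of Sb-121; then Sb-123 has abundance 1 − x.
120.904·x + 122.904·(1 − x) = 121.75980
(120.904 − 122.904)·x = 121.75980 − 122.904
x = -1.14420 / -2.000 = 0.57210 → 57.21% Sb-121, 42.79% Sb-123.

Sb-121: 57.21%, Sb-123: 42.79%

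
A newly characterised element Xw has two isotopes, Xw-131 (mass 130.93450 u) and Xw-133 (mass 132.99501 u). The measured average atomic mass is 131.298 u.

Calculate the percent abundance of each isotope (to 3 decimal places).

Xw-131: 82.359%, Xw-133: 17.641%

With x = fraction of Xw-131 (so Xw-133 is 1 − x):
130.93450·x + 132.99501·(1 − x) = 131.298
(130.93450 − 132.99501)·x = 131.298 − 132.99501
x = -1.69701 / -2.06051 = 0.82359 → 82.359% Xw-131, 17.641% Xw-133.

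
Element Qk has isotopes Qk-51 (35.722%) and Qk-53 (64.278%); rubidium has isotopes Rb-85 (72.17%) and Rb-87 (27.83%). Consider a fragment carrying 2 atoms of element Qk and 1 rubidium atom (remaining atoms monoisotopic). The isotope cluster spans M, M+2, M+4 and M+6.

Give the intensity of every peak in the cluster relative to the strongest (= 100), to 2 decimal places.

Element Qk pattern (n=2): 0.12760613 : 0.45922774 : 0.41316613
Rubidium pattern (n=1): 0.7217 : 0.2783
Convolve the two distributions (both contribute in 2-u steps):
  M: 0.12760613×0.7217 = 0.092093
  M+2: 0.12760613×0.2783 + 0.45922774×0.7217 = 0.366937
  M+4: 0.45922774×0.2783 + 0.41316613×0.7217 = 0.425985
  M+6: 0.41316613×0.2783 = 0.114984
Scale to base peak (0.425985) = 100: 21.62 : 86.14 : 100.00 : 26.99

21.62 : 86.14 : 100.00 : 26.99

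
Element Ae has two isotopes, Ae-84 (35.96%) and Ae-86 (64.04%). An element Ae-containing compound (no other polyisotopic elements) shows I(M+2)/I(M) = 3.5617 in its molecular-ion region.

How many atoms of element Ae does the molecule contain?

2

The M+2/M ratio from n Ae atoms is n · q/p = n · 0.6404/0.3596.
n = 3.5617 × 0.3596/0.6404 = 2.00 ≈ 2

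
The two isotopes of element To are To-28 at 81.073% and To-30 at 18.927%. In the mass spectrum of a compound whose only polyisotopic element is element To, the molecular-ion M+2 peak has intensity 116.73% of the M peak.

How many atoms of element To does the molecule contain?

With n To atoms, P(M+2)/P(M) = C(n,1)·p^(n−1)q / p^n = n·q/p = n · 0.18927/0.81073.
n = 1.1673 × 0.81073/0.18927 = 5.00 ≈ 5

5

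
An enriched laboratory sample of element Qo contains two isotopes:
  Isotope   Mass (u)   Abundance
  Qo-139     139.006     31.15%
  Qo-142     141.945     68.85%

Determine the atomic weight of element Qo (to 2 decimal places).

141.03 u

Average mass = Σ (abundance × isotope mass) = 0.3115 × 139.006 + 0.6885 × 141.945
= 43.3004 + 97.7291 = 141.0295 u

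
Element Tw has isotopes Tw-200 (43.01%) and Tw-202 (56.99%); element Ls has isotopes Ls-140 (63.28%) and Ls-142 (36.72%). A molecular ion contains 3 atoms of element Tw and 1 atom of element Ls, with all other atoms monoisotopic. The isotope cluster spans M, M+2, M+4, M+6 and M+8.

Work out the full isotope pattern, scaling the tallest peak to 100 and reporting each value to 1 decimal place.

Element Tw pattern (n=3): 0.07956248 : 0.31627058 : 0.41907139 : 0.18509555
Element Ls pattern (n=1): 0.6328 : 0.3672
Convolve the two distributions (both contribute in 2-u steps):
  M: 0.07956248×0.6328 = 0.050347
  M+2: 0.07956248×0.3672 + 0.31627058×0.6328 = 0.229351
  M+4: 0.31627058×0.3672 + 0.41907139×0.6328 = 0.381323
  M+6: 0.41907139×0.3672 + 0.18509555×0.6328 = 0.271011
  M+8: 0.18509555×0.3672 = 0.067967
Scale to base peak (0.381323) = 100: 13.2 : 60.1 : 100.0 : 71.1 : 17.8

13.2 : 60.1 : 100.0 : 71.1 : 17.8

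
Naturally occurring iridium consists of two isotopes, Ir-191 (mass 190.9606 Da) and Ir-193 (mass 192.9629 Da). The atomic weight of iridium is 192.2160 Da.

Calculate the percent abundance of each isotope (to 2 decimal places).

Ir-191: 37.30%, Ir-193: 62.70%

Writing the weighted mean with unknown fraction x of Ir-191:
190.9606·x + 192.9629·(1 − x) = 192.2160
(190.9606 − 192.9629)·x = 192.2160 − 192.9629
x = -0.7469 / -2.0023 = 0.37302 → 37.30% Ir-191, 62.70% Ir-193.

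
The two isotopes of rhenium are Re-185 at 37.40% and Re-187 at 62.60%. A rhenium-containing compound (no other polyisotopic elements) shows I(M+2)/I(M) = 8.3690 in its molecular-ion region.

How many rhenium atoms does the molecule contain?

5

The M+2/M ratio from n Re atoms is n · q/p = n · 0.6260/0.3740.
n = 8.3690 × 0.3740/0.6260 = 5.00 ≈ 5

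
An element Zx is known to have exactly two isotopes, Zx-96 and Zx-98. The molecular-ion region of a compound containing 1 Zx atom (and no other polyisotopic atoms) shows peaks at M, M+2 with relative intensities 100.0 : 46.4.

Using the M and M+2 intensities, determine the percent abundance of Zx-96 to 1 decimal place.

If p is the fraction of Zx that is Zx-96, then I(M+2)/I(M) = [C(1,1)·p^0·(1−p)] / p^1 = 1·(1−p)/p = 46.4/100.0 = 0.4640
(1−p)/p = 0.4640/1 = 0.4640  ⇒  p = 1/(1 + 0.4640) = 0.6831
Zx-96: 68.3%, Zx-98: 31.7%.

68.3%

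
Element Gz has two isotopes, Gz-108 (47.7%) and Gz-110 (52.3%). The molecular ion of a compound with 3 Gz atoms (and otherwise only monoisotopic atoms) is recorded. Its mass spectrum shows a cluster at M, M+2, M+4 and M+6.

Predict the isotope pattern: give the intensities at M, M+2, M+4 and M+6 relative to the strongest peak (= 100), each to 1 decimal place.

Expanding (0.477 + 0.523)^3:
P(M) = 0.477^3 = 0.108531
P(M+2) = 3 × 0.477^2 × 0.523^1 = 0.356993
P(M+4) = 3 × 0.477^1 × 0.523^2 = 0.391420
P(M+6) = 0.523^3 = 0.143056
The M+4 peak is largest (0.391420); scaling to 100 gives 27.7 : 91.2 : 100.0 : 36.5.

27.7 : 91.2 : 100.0 : 36.5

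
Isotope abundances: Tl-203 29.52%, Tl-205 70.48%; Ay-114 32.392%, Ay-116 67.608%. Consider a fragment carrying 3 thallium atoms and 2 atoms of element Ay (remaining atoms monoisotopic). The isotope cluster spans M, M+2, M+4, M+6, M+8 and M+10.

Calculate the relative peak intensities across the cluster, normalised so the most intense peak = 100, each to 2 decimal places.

Thallium pattern (n=3): 0.02572463 : 0.18425524 : 0.43991564 : 0.35010449
Element Ay pattern (n=2): 0.10492417 : 0.43799167 : 0.45708417
Convolve the two distributions (both contribute in 2-u steps):
  M: 0.02572463×0.10492417 = 0.002699
  M+2: 0.02572463×0.43799167 + 0.18425524×0.10492417 = 0.030600
  M+4: 0.02572463×0.45708417 + 0.18425524×0.43799167 + 0.43991564×0.10492417 = 0.138618
  M+6: 0.18425524×0.45708417 + 0.43991564×0.43799167 + 0.35010449×0.10492417 = 0.313634
  M+8: 0.43991564×0.45708417 + 0.35010449×0.43799167 = 0.354421
  M+10: 0.35010449×0.45708417 = 0.160027
Scale to base peak (0.354421) = 100: 0.76 : 8.63 : 39.11 : 88.49 : 100.00 : 45.15

0.76 : 8.63 : 39.11 : 88.49 : 100.00 : 45.15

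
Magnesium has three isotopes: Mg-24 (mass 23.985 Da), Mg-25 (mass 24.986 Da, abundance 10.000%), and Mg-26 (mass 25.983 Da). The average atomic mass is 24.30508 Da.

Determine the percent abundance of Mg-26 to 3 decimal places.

11.010%

Let x and y be the fractions of Mg-24 and Mg-26. Then x + y = 1 − 0.10000 = 0.90000 and 23.985x + 25.983y = 24.30508 − 0.10000×24.986 = 21.80648.
Substituting: 23.985x + 25.983(0.90000 − x) = 21.80648
(23.985 − 25.983)x = -1.57822  ⇒  x = 0.78990, y = 0.11010
Mg-24: 78.990%, Mg-26: 11.010%.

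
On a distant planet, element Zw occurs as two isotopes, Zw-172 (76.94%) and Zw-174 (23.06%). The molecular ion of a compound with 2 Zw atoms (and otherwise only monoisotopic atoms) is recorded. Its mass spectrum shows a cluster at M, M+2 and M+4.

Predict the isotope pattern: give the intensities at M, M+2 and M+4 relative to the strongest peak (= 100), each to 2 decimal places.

100.00 : 59.94 : 8.98

Each Zw atom is independently Zw-172 (p = 0.7694) or Zw-174 (q = 0.2306); the cluster is the binomial expansion (p + q)^2.
P(M) = 0.7694^2 = 0.591976
P(M+2) = 2 × 0.7694^1 × 0.2306^1 = 0.354847
P(M+4) = 0.2306^2 = 0.053176
The M peak is largest (0.591976); scaling to 100 gives 100.00 : 59.94 : 8.98.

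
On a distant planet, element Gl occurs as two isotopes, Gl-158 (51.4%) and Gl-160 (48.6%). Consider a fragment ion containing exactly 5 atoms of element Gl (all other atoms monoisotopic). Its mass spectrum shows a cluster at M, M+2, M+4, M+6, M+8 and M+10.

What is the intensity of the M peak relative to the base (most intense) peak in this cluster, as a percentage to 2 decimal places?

Term probabilities: M 0.0359, M+2 0.1696, M+4 0.3207, M+6 0.3033, M+8 0.1434, M+10 0.0271. Base peak = M+4.
P(M+4) = C(5,2) × 0.514^3 × 0.486^2 = 10 × 0.13579674 × 0.236196 = 0.320746 (base)
P(M) = C(5,0) × 0.514^5 × 0.486^0 = 1 × 0.03587696 × 1.0000 = 0.035877
Relative intensity = 0.035877 / 0.320746 × 100 = 11.19

11.19%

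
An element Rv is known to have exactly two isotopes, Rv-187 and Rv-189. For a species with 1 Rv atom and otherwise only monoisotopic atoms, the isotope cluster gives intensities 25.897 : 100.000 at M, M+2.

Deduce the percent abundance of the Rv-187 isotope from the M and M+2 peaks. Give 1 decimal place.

20.6%

If p is the fraction of Rv that is Rv-187, then I(M+2)/I(M) = [C(1,1)·p^0·(1−p)] / p^1 = 1·(1−p)/p = 100.000/25.897 = 3.8615
(1−p)/p = 3.8615/1 = 3.8615  ⇒  p = 1/(1 + 3.8615) = 0.2057
Rv-187: 20.6%, Rv-189: 79.4%.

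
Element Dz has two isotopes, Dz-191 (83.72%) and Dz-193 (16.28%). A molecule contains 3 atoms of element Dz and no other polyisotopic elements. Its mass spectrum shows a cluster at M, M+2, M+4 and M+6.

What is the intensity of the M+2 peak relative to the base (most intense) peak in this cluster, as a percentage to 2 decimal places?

58.34%

Binomial terms of (0.8372 + 0.1628)^3: M 0.5868, M+2 0.3423, M+4 0.0666, M+6 0.0043 → M is the base peak.
P(M) = C(3,0) × 0.8372^3 × 0.1628^0 = 1 × 0.58679669 × 1.0000 = 0.586797 (base)
P(M+2) = C(3,1) × 0.8372^2 × 0.1628^1 = 3 × 0.70090384 × 0.1628 = 0.342321
Relative intensity = 0.342321 / 0.586797 × 100 = 58.34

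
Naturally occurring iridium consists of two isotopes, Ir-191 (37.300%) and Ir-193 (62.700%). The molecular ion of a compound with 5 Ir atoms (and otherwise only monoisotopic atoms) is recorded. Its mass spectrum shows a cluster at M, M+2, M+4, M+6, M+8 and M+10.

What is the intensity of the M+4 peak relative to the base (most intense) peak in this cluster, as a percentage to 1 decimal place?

59.5%

Term probabilities: M 0.0072, M+2 0.0607, M+4 0.2040, M+6 0.3429, M+8 0.2882, M+10 0.0969. Base peak = M+6.
P(M+6) = C(5,3) × 0.37300^2 × 0.62700^3 = 10 × 0.139129 × 0.24649188 = 0.342942 (base)
P(M+4) = C(5,2) × 0.37300^3 × 0.62700^2 = 10 × 0.05189512 × 0.393129 = 0.204015
Relative intensity = 0.204015 / 0.342942 × 100 = 59.5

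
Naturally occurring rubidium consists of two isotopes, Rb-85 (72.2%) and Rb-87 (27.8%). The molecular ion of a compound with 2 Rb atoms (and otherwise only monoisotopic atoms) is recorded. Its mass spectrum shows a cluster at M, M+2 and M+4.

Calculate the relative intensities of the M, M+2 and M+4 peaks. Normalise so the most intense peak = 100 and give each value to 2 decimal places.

100.00 : 77.01 : 14.83

Each Rb atom is independently Rb-85 (p = 0.722) or Rb-87 (q = 0.278); the cluster is the binomial expansion (p + q)^2.
P(M) = 0.722^2 = 0.521284
P(M+2) = 2 × 0.722^1 × 0.278^1 = 0.401432
P(M+4) = 0.278^2 = 0.077284
The M peak is largest (0.521284); scaling to 100 gives 100.00 : 77.01 : 14.83.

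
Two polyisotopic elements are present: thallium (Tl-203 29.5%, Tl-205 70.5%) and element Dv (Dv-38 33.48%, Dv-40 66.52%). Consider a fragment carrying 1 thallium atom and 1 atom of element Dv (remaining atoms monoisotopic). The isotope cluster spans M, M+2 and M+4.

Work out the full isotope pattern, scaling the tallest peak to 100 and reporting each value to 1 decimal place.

Thallium pattern (n=1): 0.2950 : 0.7050
Element Dv pattern (n=1): 0.3348 : 0.6652
Convolve the two distributions (both contribute in 2-u steps):
  M: 0.2950×0.3348 = 0.098766
  M+2: 0.2950×0.6652 + 0.7050×0.3348 = 0.432268
  M+4: 0.7050×0.6652 = 0.468966
Scale to base peak (0.468966) = 100: 21.1 : 92.2 : 100.0

21.1 : 92.2 : 100.0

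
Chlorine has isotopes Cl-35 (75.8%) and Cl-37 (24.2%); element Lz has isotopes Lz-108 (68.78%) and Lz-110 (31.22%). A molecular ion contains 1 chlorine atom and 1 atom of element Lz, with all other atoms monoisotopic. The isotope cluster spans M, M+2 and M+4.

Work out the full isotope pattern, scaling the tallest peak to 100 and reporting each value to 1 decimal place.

100.0 : 77.3 : 14.5

Chlorine pattern (n=1): 0.7580 : 0.2420
Element Lz pattern (n=1): 0.6878 : 0.3122
Convolve the two distributions (both contribute in 2-u steps):
  M: 0.7580×0.6878 = 0.521352
  M+2: 0.7580×0.3122 + 0.2420×0.6878 = 0.403095
  M+4: 0.2420×0.3122 = 0.075552
Scale to base peak (0.521352) = 100: 100.0 : 77.3 : 14.5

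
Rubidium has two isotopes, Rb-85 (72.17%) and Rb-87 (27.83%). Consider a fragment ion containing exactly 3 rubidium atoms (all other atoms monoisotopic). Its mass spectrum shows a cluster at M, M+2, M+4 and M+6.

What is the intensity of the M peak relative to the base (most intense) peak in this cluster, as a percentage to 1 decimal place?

Term probabilities: M 0.3759, M+2 0.4349, M+4 0.1677, M+6 0.0216. Base peak = M+2.
P(M+2) = C(3,1) × 0.7217^2 × 0.2783^1 = 3 × 0.52085089 × 0.2783 = 0.434858 (base)
P(M) = C(3,0) × 0.7217^3 × 0.2783^0 = 1 × 0.37589809 × 1.0000 = 0.375898
Relative intensity = 0.375898 / 0.434858 × 100 = 86.4

86.4%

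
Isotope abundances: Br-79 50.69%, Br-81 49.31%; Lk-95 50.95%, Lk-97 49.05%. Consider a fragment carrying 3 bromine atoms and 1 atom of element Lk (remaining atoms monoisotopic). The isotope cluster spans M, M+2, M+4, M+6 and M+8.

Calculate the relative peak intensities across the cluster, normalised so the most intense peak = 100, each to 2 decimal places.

17.70 : 68.71 : 100.00 : 64.68 : 15.69

Bromine pattern (n=3): 0.13024674 : 0.3801026 : 0.36975457 : 0.11989609
Element Lk pattern (n=1): 0.5095 : 0.4905
Convolve the two distributions (both contribute in 2-u steps):
  M: 0.13024674×0.5095 = 0.066361
  M+2: 0.13024674×0.4905 + 0.3801026×0.5095 = 0.257548
  M+4: 0.3801026×0.4905 + 0.36975457×0.5095 = 0.374830
  M+6: 0.36975457×0.4905 + 0.11989609×0.5095 = 0.242452
  M+8: 0.11989609×0.4905 = 0.058809
Scale to base peak (0.374830) = 100: 17.70 : 68.71 : 100.00 : 64.68 : 15.69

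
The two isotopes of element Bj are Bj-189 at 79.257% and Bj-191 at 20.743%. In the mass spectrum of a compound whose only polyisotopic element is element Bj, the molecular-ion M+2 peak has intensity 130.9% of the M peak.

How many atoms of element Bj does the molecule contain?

5

With n Bj atoms, P(M+2)/P(M) = C(n,1)·p^(n−1)q / p^n = n·q/p = n · 0.20743/0.79257.
n = 1.309 × 0.79257/0.20743 = 5.00 ≈ 5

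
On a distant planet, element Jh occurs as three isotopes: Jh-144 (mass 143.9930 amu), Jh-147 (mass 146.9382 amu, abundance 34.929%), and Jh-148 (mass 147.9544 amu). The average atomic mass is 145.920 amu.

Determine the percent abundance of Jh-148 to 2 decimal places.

22.68%

Let x and y be the fractions of Jh-144 and Jh-148. Then x + y = 1 − 0.34929 = 0.65071 and 143.9930x + 147.9544y = 145.920 − 0.34929×146.9382 = 94.595956122.
Substituting: 143.9930x + 147.9544(0.65071 − x) = 94.595956122
(143.9930 − 147.9544)x = -1.679451502  ⇒  x = 0.42395, y = 0.22676
Jh-144: 42.40%, Jh-148: 22.68%.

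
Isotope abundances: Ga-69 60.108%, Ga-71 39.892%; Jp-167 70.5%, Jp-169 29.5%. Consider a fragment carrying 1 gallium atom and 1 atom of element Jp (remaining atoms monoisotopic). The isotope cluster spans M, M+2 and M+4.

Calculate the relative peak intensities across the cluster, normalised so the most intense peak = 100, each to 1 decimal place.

92.4 : 100.0 : 25.7

Gallium pattern (n=1): 0.60108 : 0.39892
Element Jp pattern (n=1): 0.7050 : 0.2950
Convolve the two distributions (both contribute in 2-u steps):
  M: 0.60108×0.7050 = 0.423761
  M+2: 0.60108×0.2950 + 0.39892×0.7050 = 0.458557
  M+4: 0.39892×0.2950 = 0.117681
Scale to base peak (0.458557) = 100: 92.4 : 100.0 : 25.7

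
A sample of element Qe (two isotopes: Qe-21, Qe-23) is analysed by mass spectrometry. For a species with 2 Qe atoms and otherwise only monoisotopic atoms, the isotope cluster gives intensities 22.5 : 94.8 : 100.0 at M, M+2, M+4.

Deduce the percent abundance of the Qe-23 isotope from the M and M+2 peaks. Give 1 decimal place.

67.8%

Let p = fractional abundance of Qe-21. I(M+2)/I(M) = [C(2,1)·p^1·(1−p)] / p^2 = 2·(1−p)/p = 94.8/22.5 = 4.2133
(1−p)/p = 4.2133/2 = 2.1067  ⇒  p = 1/(1 + 2.1067) = 0.3219
Qe-21: 32.2%, Qe-23: 67.8%.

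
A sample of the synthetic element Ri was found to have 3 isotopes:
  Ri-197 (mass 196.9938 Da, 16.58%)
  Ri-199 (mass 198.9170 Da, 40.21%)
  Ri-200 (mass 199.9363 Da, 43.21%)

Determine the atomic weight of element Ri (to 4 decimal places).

Weight each isotope mass by its fractional abundance: 0.1658 × 196.9938 + 0.4021 × 198.9170 + 0.4321 × 199.9363
= 32.66157 + 79.98453 + 86.39248 = 199.03858 Da

199.0386 Da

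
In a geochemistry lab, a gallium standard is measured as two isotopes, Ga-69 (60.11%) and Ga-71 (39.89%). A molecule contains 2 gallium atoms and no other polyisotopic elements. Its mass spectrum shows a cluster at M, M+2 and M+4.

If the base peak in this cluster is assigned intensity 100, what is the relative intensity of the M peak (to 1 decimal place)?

Term probabilities: M 0.3613, M+2 0.4796, M+4 0.1591. Base peak = M+2.
P(M+2) = C(2,1) × 0.6011^1 × 0.3989^1 = 2 × 0.6011 × 0.3989 = 0.479558 (base)
P(M) = C(2,0) × 0.6011^2 × 0.3989^0 = 1 × 0.36132121 × 1.0000 = 0.361321
Relative intensity = 0.361321 / 0.479558 × 100 = 75.3

75.3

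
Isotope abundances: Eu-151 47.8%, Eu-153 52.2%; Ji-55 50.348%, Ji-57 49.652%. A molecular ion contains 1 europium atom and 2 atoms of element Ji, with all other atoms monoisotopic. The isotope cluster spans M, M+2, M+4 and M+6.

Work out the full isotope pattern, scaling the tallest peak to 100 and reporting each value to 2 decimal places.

Europium pattern (n=1): 0.4780 : 0.5220
Element Ji pattern (n=2): 0.25349211 : 0.49997578 : 0.24653211
Convolve the two distributions (both contribute in 2-u steps):
  M: 0.4780×0.25349211 = 0.121169
  M+2: 0.4780×0.49997578 + 0.5220×0.25349211 = 0.371311
  M+4: 0.4780×0.24653211 + 0.5220×0.49997578 = 0.378830
  M+6: 0.5220×0.24653211 = 0.128690
Scale to base peak (0.378830) = 100: 31.99 : 98.02 : 100.00 : 33.97

31.99 : 98.02 : 100.00 : 33.97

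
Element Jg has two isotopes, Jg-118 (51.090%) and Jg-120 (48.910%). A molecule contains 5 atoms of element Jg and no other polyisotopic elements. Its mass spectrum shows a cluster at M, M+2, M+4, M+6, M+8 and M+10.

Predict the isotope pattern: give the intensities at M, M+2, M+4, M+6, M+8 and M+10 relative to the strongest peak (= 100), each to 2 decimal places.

The 5 Jg atoms are independent, so intensities follow the terms of (0.51090 + 0.48910)^5.
P(M) = 0.51090^5 = 0.034808
P(M+2) = 5 × 0.51090^4 × 0.48910^1 = 0.166614
P(M+4) = 10 × 0.51090^3 × 0.48910^2 = 0.319009
P(M+6) = 10 × 0.51090^2 × 0.48910^3 = 0.305397
P(M+8) = 5 × 0.51090^1 × 0.48910^4 = 0.146183
P(M+10) = 0.48910^5 = 0.027989
The M+4 peak is largest (0.319009); scaling to 100 gives 10.91 : 52.23 : 100.00 : 95.73 : 45.82 : 8.77.

10.91 : 52.23 : 100.00 : 95.73 : 45.82 : 8.77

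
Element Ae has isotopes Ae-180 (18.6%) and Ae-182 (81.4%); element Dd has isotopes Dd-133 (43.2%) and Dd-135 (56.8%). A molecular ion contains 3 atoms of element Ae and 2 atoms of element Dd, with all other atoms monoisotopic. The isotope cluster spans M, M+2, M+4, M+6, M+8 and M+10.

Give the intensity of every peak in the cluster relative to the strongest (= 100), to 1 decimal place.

0.3 : 4.9 : 29.3 : 80.6 : 100.0 : 45.3

Element Ae pattern (n=3): 0.00643486 : 0.08448343 : 0.36972857 : 0.53935314
Element Dd pattern (n=2): 0.186624 : 0.490752 : 0.322624
Convolve the two distributions (both contribute in 2-u steps):
  M: 0.00643486×0.186624 = 0.001201
  M+2: 0.00643486×0.490752 + 0.08448343×0.186624 = 0.018925
  M+4: 0.00643486×0.322624 + 0.08448343×0.490752 + 0.36972857×0.186624 = 0.112537
  M+6: 0.08448343×0.322624 + 0.36972857×0.490752 + 0.53935314×0.186624 = 0.309358
  M+8: 0.36972857×0.322624 + 0.53935314×0.490752 = 0.383972
  M+10: 0.53935314×0.322624 = 0.174008
Scale to base peak (0.383972) = 100: 0.3 : 4.9 : 29.3 : 80.6 : 100.0 : 45.3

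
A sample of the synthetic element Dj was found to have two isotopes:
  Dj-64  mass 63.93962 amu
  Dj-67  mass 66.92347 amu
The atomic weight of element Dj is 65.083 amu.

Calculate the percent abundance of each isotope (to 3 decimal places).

With x = fraction of Dj-64 (so Dj-67 is 1 − x):
63.93962·x + 66.92347·(1 − x) = 65.083
(63.93962 − 66.92347)·x = 65.083 − 66.92347
x = -1.84047 / -2.98385 = 0.61681 → 61.681% Dj-64, 38.319% Dj-67.

Dj-64: 61.681%, Dj-67: 38.319%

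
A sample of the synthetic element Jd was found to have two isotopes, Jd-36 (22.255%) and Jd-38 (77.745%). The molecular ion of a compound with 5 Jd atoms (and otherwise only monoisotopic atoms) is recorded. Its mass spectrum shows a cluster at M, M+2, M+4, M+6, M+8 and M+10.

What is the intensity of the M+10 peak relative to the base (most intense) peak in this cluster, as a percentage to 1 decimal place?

(0.22255 + 0.77745)^5 gives M 0.0005, M+2 0.0095, M+4 0.0666, M+6 0.2327, M+8 0.4065, M+10 0.2840; the largest is M+8.
P(M+8) = C(5,4) × 0.22255^1 × 0.77745^4 = 5 × 0.22255 × 0.36533381 = 0.406525 (base)
P(M+10) = C(5,5) × 0.22255^0 × 0.77745^5 = 1 × 1.0000 × 0.28402877 = 0.284029
Relative intensity = 0.284029 / 0.406525 × 100 = 69.9

69.9%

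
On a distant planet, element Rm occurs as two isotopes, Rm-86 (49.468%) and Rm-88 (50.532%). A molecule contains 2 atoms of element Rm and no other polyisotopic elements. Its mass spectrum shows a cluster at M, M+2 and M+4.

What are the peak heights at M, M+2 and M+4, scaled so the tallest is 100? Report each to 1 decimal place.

48.9 : 100.0 : 51.1

Each Rm atom is independently Rm-86 (p = 0.49468) or Rm-88 (q = 0.50532); the cluster is the binomial expansion (p + q)^2.
P(M) = 0.49468^2 = 0.244708
P(M+2) = 2 × 0.49468^1 × 0.50532^1 = 0.499943
P(M+4) = 0.50532^2 = 0.255348
The M+2 peak is largest (0.499943); scaling to 100 gives 48.9 : 100.0 : 51.1.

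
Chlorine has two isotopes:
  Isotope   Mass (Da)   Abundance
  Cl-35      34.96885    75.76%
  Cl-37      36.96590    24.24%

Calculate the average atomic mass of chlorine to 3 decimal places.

Average mass = Σ (abundance × isotope mass) = 0.7576 × 34.96885 + 0.2424 × 36.96590
= 26.492401 + 8.960534 = 35.452935 Da

35.453 Da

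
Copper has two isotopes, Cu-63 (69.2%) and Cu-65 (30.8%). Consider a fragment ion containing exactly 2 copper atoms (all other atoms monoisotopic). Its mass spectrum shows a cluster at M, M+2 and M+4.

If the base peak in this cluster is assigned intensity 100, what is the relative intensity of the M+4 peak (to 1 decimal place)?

Binomial terms of (0.692 + 0.308)^2: M 0.4789, M+2 0.4263, M+4 0.0949 → M is the base peak.
P(M) = C(2,0) × 0.692^2 × 0.308^0 = 1 × 0.478864 × 1.0000 = 0.478864 (base)
P(M+4) = C(2,2) × 0.692^0 × 0.308^2 = 1 × 1.0000 × 0.094864 = 0.094864
Relative intensity = 0.094864 / 0.478864 × 100 = 19.8

19.8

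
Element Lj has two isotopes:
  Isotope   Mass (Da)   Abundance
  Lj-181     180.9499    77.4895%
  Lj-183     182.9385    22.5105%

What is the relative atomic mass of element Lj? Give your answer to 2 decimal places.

181.40 Da

Average mass = Σ (abundance × isotope mass) = 0.774895 × 180.9499 + 0.225105 × 182.9385
= 140.21717 + 41.18037 = 181.39754 Da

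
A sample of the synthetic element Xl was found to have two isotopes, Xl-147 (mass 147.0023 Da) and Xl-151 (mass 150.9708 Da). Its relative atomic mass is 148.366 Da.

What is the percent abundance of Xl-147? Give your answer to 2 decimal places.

65.64%

Writing the weighted mean with unknown fraction x of Xl-147:
147.0023·x + 150.9708·(1 − x) = 148.366
(147.0023 − 150.9708)·x = 148.366 − 150.9708
x = -2.6048 / -3.9685 = 0.65637 → 65.64% Xl-147, 34.36% Xl-151.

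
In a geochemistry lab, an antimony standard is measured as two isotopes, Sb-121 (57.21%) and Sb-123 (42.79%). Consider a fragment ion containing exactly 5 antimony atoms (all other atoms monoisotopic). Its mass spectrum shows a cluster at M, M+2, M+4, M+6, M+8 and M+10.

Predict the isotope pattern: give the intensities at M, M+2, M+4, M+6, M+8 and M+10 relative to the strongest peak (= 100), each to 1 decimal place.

Expanding (0.5721 + 0.4279)^5:
P(M) = 0.5721^5 = 0.061286
P(M+2) = 5 × 0.5721^4 × 0.4279^1 = 0.229192
P(M+4) = 10 × 0.5721^3 × 0.4279^2 = 0.342847
P(M+6) = 10 × 0.5721^2 × 0.4279^3 = 0.256431
P(M+8) = 5 × 0.5721^1 × 0.4279^4 = 0.095898
P(M+10) = 0.4279^5 = 0.014345
The M+4 peak is largest (0.342847); scaling to 100 gives 17.9 : 66.8 : 100.0 : 74.8 : 28.0 : 4.2.

17.9 : 66.8 : 100.0 : 74.8 : 28.0 : 4.2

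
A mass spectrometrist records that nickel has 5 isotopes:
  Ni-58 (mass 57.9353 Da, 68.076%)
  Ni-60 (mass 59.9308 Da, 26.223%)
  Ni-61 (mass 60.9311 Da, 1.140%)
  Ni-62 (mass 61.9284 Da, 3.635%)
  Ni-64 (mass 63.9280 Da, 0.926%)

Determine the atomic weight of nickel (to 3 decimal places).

58.693 Da

Weight each isotope mass by its fractional abundance: 0.68076 × 57.9353 + 0.26223 × 59.9308 + 0.01140 × 60.9311 + 0.03635 × 61.9284 + 0.00926 × 63.9280
= 39.44003 + 15.71565 + 0.69461 + 2.25110 + 0.59197 = 58.69336 Da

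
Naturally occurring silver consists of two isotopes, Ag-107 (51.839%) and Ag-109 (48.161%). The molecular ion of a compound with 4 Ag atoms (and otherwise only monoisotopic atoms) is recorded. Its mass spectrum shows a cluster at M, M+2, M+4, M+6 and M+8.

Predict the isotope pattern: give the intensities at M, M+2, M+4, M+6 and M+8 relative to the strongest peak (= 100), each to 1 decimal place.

Expanding (0.51839 + 0.48161)^4:
P(M) = 0.51839^4 = 0.072215
P(M+2) = 4 × 0.51839^3 × 0.48161^1 = 0.268365
P(M+4) = 6 × 0.51839^2 × 0.48161^2 = 0.373986
P(M+6) = 4 × 0.51839^1 × 0.48161^3 = 0.231634
P(M+8) = 0.48161^4 = 0.053800
The M+4 peak is largest (0.373986); scaling to 100 gives 19.3 : 71.8 : 100.0 : 61.9 : 14.4.

19.3 : 71.8 : 100.0 : 61.9 : 14.4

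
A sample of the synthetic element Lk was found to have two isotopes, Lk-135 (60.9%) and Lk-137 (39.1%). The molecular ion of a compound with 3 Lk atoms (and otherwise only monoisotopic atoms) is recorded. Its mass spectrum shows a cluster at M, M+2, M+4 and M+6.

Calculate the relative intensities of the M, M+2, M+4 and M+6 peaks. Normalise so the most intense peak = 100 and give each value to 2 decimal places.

Expanding (0.609 + 0.391)^3:
P(M) = 0.609^3 = 0.225867
P(M+2) = 3 × 0.609^2 × 0.391^1 = 0.435043
P(M+4) = 3 × 0.609^1 × 0.391^2 = 0.279314
P(M+6) = 0.391^3 = 0.059776
The M+2 peak is largest (0.435043); scaling to 100 gives 51.92 : 100.00 : 64.20 : 13.74.

51.92 : 100.00 : 64.20 : 13.74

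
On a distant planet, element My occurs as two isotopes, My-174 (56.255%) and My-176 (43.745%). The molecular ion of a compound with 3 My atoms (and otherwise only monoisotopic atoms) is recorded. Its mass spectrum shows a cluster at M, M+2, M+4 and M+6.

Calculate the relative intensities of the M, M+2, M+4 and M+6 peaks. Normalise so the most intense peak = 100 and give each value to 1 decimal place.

The 3 My atoms are independent, so intensities follow the terms of (0.56255 + 0.43745)^3.
P(M) = 0.56255^3 = 0.178026
P(M+2) = 3 × 0.56255^2 × 0.43745^1 = 0.415310
P(M+4) = 3 × 0.56255^1 × 0.43745^2 = 0.322953
P(M+6) = 0.43745^3 = 0.083712
The M+2 peak is largest (0.415310); scaling to 100 gives 42.9 : 100.0 : 77.8 : 20.2.

42.9 : 100.0 : 77.8 : 20.2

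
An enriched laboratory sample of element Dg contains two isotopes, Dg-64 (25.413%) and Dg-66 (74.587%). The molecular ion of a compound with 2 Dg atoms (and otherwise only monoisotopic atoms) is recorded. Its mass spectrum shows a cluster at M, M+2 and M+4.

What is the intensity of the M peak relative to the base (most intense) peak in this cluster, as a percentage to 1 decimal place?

(0.25413 + 0.74587)^2 gives M 0.0646, M+2 0.3791, M+4 0.5563; the largest is M+4.
P(M+4) = C(2,2) × 0.25413^0 × 0.74587^2 = 1 × 1.0000 × 0.55632206 = 0.556322 (base)
P(M) = C(2,0) × 0.25413^2 × 0.74587^0 = 1 × 0.06458206 × 1.0000 = 0.064582
Relative intensity = 0.064582 / 0.556322 × 100 = 11.6

11.6%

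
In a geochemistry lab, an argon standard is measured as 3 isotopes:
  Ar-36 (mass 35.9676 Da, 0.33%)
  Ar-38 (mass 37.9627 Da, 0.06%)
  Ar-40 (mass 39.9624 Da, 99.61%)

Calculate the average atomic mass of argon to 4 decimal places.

Ar = Σ fᵢ·mᵢ = 0.0033 × 35.9676 + 0.0006 × 37.9627 + 0.9961 × 39.9624
= 0.11869 + 0.02278 + 39.80655 = 39.94802 Da

39.9480 Da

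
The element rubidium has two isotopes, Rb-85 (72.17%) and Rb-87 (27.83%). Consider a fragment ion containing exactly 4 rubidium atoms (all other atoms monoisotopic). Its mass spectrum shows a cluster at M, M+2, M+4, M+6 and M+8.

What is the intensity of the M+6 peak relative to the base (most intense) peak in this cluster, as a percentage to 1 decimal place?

(0.7217 + 0.2783)^4 gives M 0.2713, M+2 0.4184, M+4 0.2420, M+6 0.0622, M+8 0.0060; the largest is M+2.
P(M+2) = C(4,1) × 0.7217^3 × 0.2783^1 = 4 × 0.37589809 × 0.2783 = 0.418450 (base)
P(M+6) = C(4,3) × 0.7217^1 × 0.2783^3 = 4 × 0.7217 × 0.02155458 = 0.062224
Relative intensity = 0.062224 / 0.418450 × 100 = 14.9

14.9%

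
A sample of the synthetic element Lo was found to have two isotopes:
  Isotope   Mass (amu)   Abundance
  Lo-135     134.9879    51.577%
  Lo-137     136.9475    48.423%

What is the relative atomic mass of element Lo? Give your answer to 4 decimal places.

Ar = Σ fᵢ·mᵢ = 0.51577 × 134.9879 + 0.48423 × 136.9475
= 69.62271 + 66.31409 = 135.93680 amu

135.9368 amu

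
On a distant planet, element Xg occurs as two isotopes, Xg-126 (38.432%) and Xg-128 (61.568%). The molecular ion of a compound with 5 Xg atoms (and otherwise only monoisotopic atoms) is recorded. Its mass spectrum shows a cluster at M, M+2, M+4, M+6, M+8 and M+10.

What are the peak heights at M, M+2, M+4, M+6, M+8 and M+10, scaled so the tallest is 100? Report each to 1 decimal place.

Each Xg atom is independently Xg-126 (p = 0.38432) or Xg-128 (q = 0.61568); the cluster is the binomial expansion (p + q)^5.
P(M) = 0.38432^5 = 0.008384
P(M+2) = 5 × 0.38432^4 × 0.61568^1 = 0.067158
P(M+4) = 10 × 0.38432^3 × 0.61568^2 = 0.215174
P(M+6) = 10 × 0.38432^2 × 0.61568^3 = 0.344708
P(M+8) = 5 × 0.38432^1 × 0.61568^4 = 0.276111
P(M+10) = 0.61568^5 = 0.088466
The M+6 peak is largest (0.344708); scaling to 100 gives 2.4 : 19.5 : 62.4 : 100.0 : 80.1 : 25.7.

2.4 : 19.5 : 62.4 : 100.0 : 80.1 : 25.7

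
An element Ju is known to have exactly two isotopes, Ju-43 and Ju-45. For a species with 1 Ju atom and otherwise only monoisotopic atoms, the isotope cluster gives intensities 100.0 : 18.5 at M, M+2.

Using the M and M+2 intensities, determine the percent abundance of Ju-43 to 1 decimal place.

84.4%

Let p = fractional abundance of Ju-43. I(M+2)/I(M) = [C(1,1)·p^0·(1−p)] / p^1 = 1·(1−p)/p = 18.5/100.0 = 0.1850
(1−p)/p = 0.1850/1 = 0.1850  ⇒  p = 1/(1 + 0.1850) = 0.8439
Ju-43: 84.4%, Ju-45: 15.6%.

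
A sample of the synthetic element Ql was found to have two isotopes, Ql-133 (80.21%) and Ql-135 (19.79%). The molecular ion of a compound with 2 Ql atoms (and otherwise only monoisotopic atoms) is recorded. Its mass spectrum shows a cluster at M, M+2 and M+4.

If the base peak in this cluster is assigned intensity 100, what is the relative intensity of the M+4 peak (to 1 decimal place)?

6.1

Binomial terms of (0.8021 + 0.1979)^2: M 0.6434, M+2 0.3175, M+4 0.0392 → M is the base peak.
P(M) = C(2,0) × 0.8021^2 × 0.1979^0 = 1 × 0.64336441 × 1.0000 = 0.643364 (base)
P(M+4) = C(2,2) × 0.8021^0 × 0.1979^2 = 1 × 1.0000 × 0.03916441 = 0.039164
Relative intensity = 0.039164 / 0.643364 × 100 = 6.1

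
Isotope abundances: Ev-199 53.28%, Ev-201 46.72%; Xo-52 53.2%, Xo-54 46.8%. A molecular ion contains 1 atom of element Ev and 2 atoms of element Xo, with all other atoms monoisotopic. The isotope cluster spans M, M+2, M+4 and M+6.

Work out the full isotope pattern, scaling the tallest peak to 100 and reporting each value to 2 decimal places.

37.93 : 100.00 : 87.88 : 25.74

Element Ev pattern (n=1): 0.5328 : 0.4672
Element Xo pattern (n=2): 0.283024 : 0.497952 : 0.219024
Convolve the two distributions (both contribute in 2-u steps):
  M: 0.5328×0.283024 = 0.150795
  M+2: 0.5328×0.497952 + 0.4672×0.283024 = 0.397538
  M+4: 0.5328×0.219024 + 0.4672×0.497952 = 0.349339
  M+6: 0.4672×0.219024 = 0.102328
Scale to base peak (0.397538) = 100: 37.93 : 100.00 : 87.88 : 25.74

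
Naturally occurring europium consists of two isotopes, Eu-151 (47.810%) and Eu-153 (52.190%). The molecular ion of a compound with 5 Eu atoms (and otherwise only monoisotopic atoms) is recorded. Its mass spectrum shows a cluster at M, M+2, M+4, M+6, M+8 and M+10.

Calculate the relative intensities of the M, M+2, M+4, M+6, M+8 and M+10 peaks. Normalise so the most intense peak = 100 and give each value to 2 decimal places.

7.69 : 41.96 : 91.61 : 100.00 : 54.58 : 11.92

The 5 Eu atoms are independent, so intensities follow the terms of (0.47810 + 0.52190)^5.
P(M) = 0.47810^5 = 0.024980
P(M+2) = 5 × 0.47810^4 × 0.52190^1 = 0.136343
P(M+4) = 10 × 0.47810^3 × 0.52190^2 = 0.297667
P(M+6) = 10 × 0.47810^2 × 0.52190^3 = 0.324937
P(M+8) = 5 × 0.47810^1 × 0.52190^4 = 0.177353
P(M+10) = 0.52190^5 = 0.038720
The M+6 peak is largest (0.324937); scaling to 100 gives 7.69 : 41.96 : 91.61 : 100.00 : 54.58 : 11.92.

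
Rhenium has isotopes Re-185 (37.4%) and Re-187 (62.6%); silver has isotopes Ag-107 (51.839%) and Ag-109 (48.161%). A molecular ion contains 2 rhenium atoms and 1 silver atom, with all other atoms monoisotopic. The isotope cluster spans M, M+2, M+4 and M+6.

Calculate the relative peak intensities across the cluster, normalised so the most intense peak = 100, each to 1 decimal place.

16.9 : 72.3 : 100.0 : 44.0

Rhenium pattern (n=2): 0.139876 : 0.468248 : 0.391876
Silver pattern (n=1): 0.51839 : 0.48161
Convolve the two distributions (both contribute in 2-u steps):
  M: 0.139876×0.51839 = 0.072510
  M+2: 0.139876×0.48161 + 0.468248×0.51839 = 0.310101
  M+4: 0.468248×0.48161 + 0.391876×0.51839 = 0.428658
  M+6: 0.391876×0.48161 = 0.188731
Scale to base peak (0.428658) = 100: 16.9 : 72.3 : 100.0 : 44.0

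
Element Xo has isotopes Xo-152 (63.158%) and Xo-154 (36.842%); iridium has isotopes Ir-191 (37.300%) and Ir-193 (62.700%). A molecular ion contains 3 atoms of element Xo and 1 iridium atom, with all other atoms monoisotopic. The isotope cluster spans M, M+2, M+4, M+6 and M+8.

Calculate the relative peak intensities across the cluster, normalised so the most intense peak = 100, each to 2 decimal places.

25.24 : 86.59 : 100.00 : 48.31 : 8.42

Element Xo pattern (n=3): 0.25193303 : 0.4408808 : 0.25717931 : 0.05000686
Iridium pattern (n=1): 0.3730 : 0.6270
Convolve the two distributions (both contribute in 2-u steps):
  M: 0.25193303×0.3730 = 0.093971
  M+2: 0.25193303×0.6270 + 0.4408808×0.3730 = 0.322411
  M+4: 0.4408808×0.6270 + 0.25717931×0.3730 = 0.372360
  M+6: 0.25717931×0.6270 + 0.05000686×0.3730 = 0.179904
  M+8: 0.05000686×0.6270 = 0.031354
Scale to base peak (0.372360) = 100: 25.24 : 86.59 : 100.00 : 48.31 : 8.42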